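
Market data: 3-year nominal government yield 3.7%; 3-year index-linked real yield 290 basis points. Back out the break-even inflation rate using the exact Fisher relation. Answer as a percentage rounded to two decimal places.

0.78%

(1 + π) = (1 + i)/(1 + r) = 1.03700 / 1.02900 = 1.007775
Break-even inflation = 1.007775 − 1 → 0.78%.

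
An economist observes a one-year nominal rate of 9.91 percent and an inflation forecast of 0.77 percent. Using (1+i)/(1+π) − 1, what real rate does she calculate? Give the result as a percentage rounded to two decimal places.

9.07%

By the Fisher identity, 1 + r = (1 + i)/(1 + π).
1 + r = 1.09910 / 1.00770 = 1.090702
r = 1.090702 − 1 = 9.0702%, i.e. 9.07%.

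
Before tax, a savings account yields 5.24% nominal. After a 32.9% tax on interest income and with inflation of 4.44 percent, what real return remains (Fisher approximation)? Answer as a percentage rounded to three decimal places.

-0.924%

After-tax nominal return = 5.24% × (1 − 0.329) = 3.51604%.
r ≈ 3.51604% − 4.44% → -0.924%.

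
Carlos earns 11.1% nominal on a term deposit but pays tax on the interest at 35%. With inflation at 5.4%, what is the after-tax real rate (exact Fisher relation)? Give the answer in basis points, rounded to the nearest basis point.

172 basis points

After-tax nominal return = 11.1% × (1 − 0.35) = 7.2150%.
1 + r = 1.07215 / 1.05400 = 1.017220
After-tax real rate = 1.017220 − 1 → 172 basis points.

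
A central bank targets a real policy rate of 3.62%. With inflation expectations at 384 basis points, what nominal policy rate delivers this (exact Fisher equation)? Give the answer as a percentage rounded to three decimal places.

(1 + i) = (1 + r)(1 + π) = 1.03620 × 1.03840 = 1.07599008
i = 1.07599008 − 1, so the required nominal rate is 7.599%.

7.599%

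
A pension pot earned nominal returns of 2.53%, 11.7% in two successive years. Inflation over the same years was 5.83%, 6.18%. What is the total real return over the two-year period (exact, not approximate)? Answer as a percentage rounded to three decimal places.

1.918%

Nominal growth factor = 1.0253 × 1.1170 = 1.145260
Price-level growth factor = 1.0583 × 1.0618 = 1.123703
Real growth factor = 1.145260 / 1.123703 = 1.019184
Total real return = 1.019184 − 1 → 1.918%.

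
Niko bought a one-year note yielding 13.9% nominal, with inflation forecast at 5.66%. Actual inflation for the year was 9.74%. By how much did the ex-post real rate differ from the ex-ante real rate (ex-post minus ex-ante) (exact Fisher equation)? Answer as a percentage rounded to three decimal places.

Ex-ante: (1 + 0.1390)/(1 + 0.0566) − 1 = 7.7986%
Ex-post: (1 + 0.1390)/(1 + 0.0974) − 1 = 3.7908%
Difference (ex-post − ex-ante) = -4.0078% → -4.008%.

-4.008%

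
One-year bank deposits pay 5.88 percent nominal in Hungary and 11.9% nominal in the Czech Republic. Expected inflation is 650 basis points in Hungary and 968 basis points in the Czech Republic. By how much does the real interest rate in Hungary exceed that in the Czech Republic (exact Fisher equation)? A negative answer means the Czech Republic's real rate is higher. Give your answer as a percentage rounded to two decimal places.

-2.61%

Hungary: (1 + 0.0588)/(1 + 0.0650) − 1 = -0.5822%
The Czech Republic: (1 + 0.1190)/(1 + 0.0968) − 1 = 2.0241%
Differential = -0.5822% − 2.0241% = -2.6062% → -2.61%.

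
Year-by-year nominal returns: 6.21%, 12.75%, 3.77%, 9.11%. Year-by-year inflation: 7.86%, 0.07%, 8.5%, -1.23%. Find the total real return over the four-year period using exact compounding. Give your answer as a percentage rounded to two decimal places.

Nominal growth factor = 1.0621 × 1.1275 × 1.0377 × 1.0911 = 1.355871
Price-level growth factor = 1.0786 × 1.0007 × 1.0850 × 0.9877 = 1.156696
Real growth factor = 1.355871 / 1.156696 = 1.172193
Total real return = 1.172193 − 1 → 17.22%.

17.22%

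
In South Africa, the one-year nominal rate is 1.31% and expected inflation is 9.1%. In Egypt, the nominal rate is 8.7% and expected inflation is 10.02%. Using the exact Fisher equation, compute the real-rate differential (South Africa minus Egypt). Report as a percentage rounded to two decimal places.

South Africa: (1 + 0.0131)/(1 + 0.0910) − 1 = -7.1402%
Egypt: (1 + 0.0870)/(1 + 0.1002) − 1 = -1.1998%
Differential = -7.1402% − (-1.1998%) = -5.9405% → -5.94%.

-5.94%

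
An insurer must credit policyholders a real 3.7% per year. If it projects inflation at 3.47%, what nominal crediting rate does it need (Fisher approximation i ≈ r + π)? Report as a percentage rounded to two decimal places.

i ≈ r + π = 3.7% + 3.47% = 7.17%.

7.17%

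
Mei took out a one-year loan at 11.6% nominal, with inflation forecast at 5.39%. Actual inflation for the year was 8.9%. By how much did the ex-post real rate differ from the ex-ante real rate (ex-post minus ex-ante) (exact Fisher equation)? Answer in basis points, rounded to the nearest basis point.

-341 basis points

Ex-ante: (1 + 0.1160)/(1 + 0.0539) − 1 = 5.8924%
Ex-post: (1 + 0.1160)/(1 + 0.0890) − 1 = 2.4793%
Difference (ex-post − ex-ante) = -3.4131% → -341 basis points.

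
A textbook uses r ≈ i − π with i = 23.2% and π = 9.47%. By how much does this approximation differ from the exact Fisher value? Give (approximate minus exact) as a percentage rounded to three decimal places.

Approximate: r ≈ 23.200% − 9.470% = 13.7300%
Exact: (1 + 0.2320)/(1 + 0.0947) − 1 = 12.5422%
Error = 13.7300% − 12.5422% = 1.1878% → 1.188%.

1.188%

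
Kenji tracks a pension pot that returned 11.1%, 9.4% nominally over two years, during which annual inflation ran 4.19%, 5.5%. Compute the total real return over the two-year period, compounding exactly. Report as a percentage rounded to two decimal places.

10.57%

Nominal growth factor = 1.1110 × 1.0940 = 1.215434
Price-level growth factor = 1.0419 × 1.0550 = 1.099205
Real growth factor = 1.215434 / 1.099205 = 1.105740
Total real return = 1.105740 − 1 → 10.57%.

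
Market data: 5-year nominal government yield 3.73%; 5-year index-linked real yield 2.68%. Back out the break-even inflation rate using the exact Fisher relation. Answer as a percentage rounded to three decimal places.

1.023%

(1 + π) = (1 + i)/(1 + r) = 1.03730 / 1.02680 = 1.010226
Break-even inflation = 1.010226 − 1 → 1.023%.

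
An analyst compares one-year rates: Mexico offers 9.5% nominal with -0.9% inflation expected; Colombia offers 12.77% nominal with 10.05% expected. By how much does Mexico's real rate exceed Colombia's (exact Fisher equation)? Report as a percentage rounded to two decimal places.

Mexico: (1 + 0.0950)/(1 − 0.0090) − 1 = 10.4945%
Colombia: (1 + 0.1277)/(1 + 0.1005) − 1 = 2.4716%
Differential = 10.4945% − 2.4716% = 8.0228% → 8.02%.

8.02%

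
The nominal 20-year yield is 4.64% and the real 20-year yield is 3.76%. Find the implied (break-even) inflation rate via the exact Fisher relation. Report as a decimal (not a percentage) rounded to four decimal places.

(1 + π) = (1 + i)/(1 + r) = 1.04640 / 1.03760 = 1.008481
Break-even inflation = 1.008481 − 1 → 0.0085.

0.0085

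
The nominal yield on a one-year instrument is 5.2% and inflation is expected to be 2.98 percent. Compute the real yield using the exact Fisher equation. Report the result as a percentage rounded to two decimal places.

By the Fisher identity, 1 + r = (1 + i)/(1 + π).
1 + r = 1.05200 / 1.02980 = 1.021558
r = 1.021558 − 1 = 2.1558%, i.e. 2.16%.

2.16%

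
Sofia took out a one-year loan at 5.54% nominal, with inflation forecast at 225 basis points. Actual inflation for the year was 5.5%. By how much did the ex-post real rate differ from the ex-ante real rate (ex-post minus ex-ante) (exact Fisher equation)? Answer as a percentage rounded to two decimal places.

-3.18%

Ex-ante: (1 + 0.0554)/(1 + 0.0225) − 1 = 3.2176%
Ex-post: (1 + 0.0554)/(1 + 0.0550) − 1 = 0.0379%
Difference (ex-post − ex-ante) = -3.1797% → -3.18%.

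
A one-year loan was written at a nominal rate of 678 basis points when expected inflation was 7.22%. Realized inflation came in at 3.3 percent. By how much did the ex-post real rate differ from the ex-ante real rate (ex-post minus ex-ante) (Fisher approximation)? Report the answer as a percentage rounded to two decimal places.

3.92%

Ex-ante: 6.78% − 7.22% = -0.440%
Ex-post: 6.78% − 3.3% = 3.480%
Difference (ex-post − ex-ante) = 3.9200% → 3.92%.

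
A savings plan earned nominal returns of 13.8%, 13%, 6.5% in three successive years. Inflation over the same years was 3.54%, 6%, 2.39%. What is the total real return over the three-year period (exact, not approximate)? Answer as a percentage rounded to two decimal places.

Compound the nominal returns: 1.1380 × 1.1300 × 1.0650 = 1.369526.
Compound inflation: 1.0354 × 1.0600 × 1.0239 = 1.123755.
Deflate: 1.369526 / 1.123755 = 1.218705.
Total real return = 1.218705 − 1 → 21.87%.

21.87%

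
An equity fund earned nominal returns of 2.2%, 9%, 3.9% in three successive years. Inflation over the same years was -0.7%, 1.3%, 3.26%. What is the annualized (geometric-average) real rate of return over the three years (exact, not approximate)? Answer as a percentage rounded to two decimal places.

Compound the nominal returns: 1.0220 × 1.0900 × 1.0390 = 1.15742522.
Compound inflation: 0.9930 × 1.0130 × 1.0326 = 1.03870163.
Deflate: 1.15742522 / 1.03870163 = 1.11429999.
Annualized real rate = 1.11429999^(1/3) − 1 = 3.6734% → 3.67%.

3.67%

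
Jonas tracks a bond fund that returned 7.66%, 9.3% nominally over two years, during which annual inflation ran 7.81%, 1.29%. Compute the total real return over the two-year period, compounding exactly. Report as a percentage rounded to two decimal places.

7.76%

Compound the nominal returns: 1.0766 × 1.0930 = 1.176724.
Compound inflation: 1.0781 × 1.0129 = 1.092007.
Deflate: 1.176724 / 1.092007 = 1.077579.
Total real return = 1.077579 − 1 → 7.76%.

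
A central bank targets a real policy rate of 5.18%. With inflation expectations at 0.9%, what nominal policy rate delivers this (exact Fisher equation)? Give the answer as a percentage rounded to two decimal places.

6.13%

(1 + i) = (1 + r)(1 + π) = 1.05180 × 1.00900 = 1.0612662
i = 1.0612662 − 1, so the required nominal rate is 6.13%.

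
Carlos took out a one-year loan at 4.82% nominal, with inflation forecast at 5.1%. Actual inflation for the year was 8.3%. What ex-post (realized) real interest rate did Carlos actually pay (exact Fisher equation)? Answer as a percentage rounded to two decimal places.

Ex-post: (1 + 0.0482)/(1 + 0.0830) − 1 = -3.2133%
So the realized real rate is -3.21%.

-3.21%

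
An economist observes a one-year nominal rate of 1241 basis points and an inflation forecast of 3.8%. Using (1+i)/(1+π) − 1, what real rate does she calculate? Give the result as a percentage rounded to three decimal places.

1 + r = 1.12410 / 1.03800 = 1.082948
r = 1.082948 − 1 = 8.2948%, i.e. 8.295%.

8.295%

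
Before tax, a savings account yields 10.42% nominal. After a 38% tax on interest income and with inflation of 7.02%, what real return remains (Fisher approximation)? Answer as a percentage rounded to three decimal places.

-0.560%

After-tax nominal return = 10.42% × (1 − 0.38) = 6.4604%.
r ≈ 6.4604% − 7.02% → -0.560%.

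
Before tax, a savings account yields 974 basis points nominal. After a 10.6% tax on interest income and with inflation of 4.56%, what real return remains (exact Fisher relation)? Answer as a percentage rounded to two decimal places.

After-tax nominal return = 9.74% × (1 − 0.106) = 8.70756%.
1 + r = 1.0870756 / 1.04560 = 1.039667
After-tax real rate = 1.039667 − 1 → 3.97%.

3.97%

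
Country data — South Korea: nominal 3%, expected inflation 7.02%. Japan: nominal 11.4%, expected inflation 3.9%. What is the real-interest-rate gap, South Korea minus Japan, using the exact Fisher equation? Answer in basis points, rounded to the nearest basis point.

-1097 basis points

South Korea: (1 + 0.0300)/(1 + 0.0702) − 1 = -3.7563%
Japan: (1 + 0.1140)/(1 + 0.0390) − 1 = 7.2185%
Differential = -3.7563% − 7.2185% = -10.9748% → -1097 basis points.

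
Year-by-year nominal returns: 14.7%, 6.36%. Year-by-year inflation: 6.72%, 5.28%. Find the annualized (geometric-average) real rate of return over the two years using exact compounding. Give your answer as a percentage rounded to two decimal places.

4.20%

Compound the nominal returns: 1.1470 × 1.0636 = 1.21994920.
Compound inflation: 1.0672 × 1.0528 = 1.12354816.
Deflate: 1.21994920 / 1.12354816 = 1.08580054.
Annualized real rate = 1.08580054^(1/2) − 1 = 4.2018% → 4.20%.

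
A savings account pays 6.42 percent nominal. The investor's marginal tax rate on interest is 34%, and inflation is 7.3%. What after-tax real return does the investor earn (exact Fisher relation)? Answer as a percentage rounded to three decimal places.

After-tax nominal return = 6.42% × (1 − 0.34) = 4.2372%.
1 + r = 1.042372 / 1.07300 = 0.971456
After-tax real rate = 0.971456 − 1 → -2.854%.

-2.854%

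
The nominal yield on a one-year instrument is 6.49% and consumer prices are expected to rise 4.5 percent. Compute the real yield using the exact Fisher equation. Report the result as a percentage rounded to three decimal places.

By the Fisher equation, 1 + r = (1 + i)/(1 + π).
1 + r = 1.06490 / 1.04500 = 1.019043
r = 1.019043 − 1 = 1.9043%, i.e. 1.904%.

1.904%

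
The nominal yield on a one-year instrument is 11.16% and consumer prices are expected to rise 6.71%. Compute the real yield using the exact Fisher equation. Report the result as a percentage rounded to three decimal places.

1 + r = 1.11160 / 1.06710 = 1.041702
r = 1.041702 − 1 = 4.1702%, i.e. 4.170%.

4.170%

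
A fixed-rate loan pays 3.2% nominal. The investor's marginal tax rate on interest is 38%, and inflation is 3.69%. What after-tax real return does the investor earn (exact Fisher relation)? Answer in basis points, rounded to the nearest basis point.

After-tax nominal return = 3.2% × (1 − 0.38) = 1.9840%.
1 + r = 1.01984 / 1.03690 = 0.983547
After-tax real rate = 0.983547 − 1 → -165 basis points.

-165 basis points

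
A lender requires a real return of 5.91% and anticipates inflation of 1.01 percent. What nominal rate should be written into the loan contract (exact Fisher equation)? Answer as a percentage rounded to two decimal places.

(1 + i) = (1 + r)(1 + π) = 1.05910 × 1.01010 = 1.06979691
i = 1.06979691 − 1, so the required nominal rate is 6.98%.

6.98%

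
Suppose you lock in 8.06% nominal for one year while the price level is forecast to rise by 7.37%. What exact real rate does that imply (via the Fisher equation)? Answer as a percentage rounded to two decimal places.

0.64%

1 + r = 1.08060 / 1.07370 = 1.006426
r = 1.006426 − 1 = 0.6426%, i.e. 0.64%.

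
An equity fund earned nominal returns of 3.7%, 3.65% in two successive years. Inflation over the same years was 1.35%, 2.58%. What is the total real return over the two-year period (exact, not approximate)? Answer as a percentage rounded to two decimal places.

Nominal growth factor = 1.0370 × 1.0365 = 1.074851
Price-level growth factor = 1.0135 × 1.0258 = 1.039648
Real growth factor = 1.074851 / 1.039648 = 1.033860
Total real return = 1.033860 − 1 → 3.39%.

3.39%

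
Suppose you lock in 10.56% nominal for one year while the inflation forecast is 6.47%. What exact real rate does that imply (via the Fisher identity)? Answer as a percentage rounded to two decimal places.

3.84%

By the Fisher identity, 1 + r = (1 + i)/(1 + π).
1 + r = 1.10560 / 1.06470 = 1.038415
r = 1.038415 − 1 = 3.8415%, i.e. 3.84%.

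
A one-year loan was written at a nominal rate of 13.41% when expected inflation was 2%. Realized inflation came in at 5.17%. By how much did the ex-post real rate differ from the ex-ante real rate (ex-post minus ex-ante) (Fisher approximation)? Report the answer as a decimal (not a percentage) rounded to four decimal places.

-0.0317

Ex-ante: 13.41% − 2% = 11.410%
Ex-post: 13.41% − 5.17% = 8.240%
Difference (ex-post − ex-ante) = -3.1700% → -0.0317.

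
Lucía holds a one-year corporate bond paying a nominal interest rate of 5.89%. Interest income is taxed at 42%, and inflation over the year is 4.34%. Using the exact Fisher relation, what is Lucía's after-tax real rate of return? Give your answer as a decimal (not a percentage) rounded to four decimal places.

-0.0089

After-tax nominal return = 5.89% × (1 − 0.42) = 3.4162%.
1 + r = 1.034162 / 1.04340 = 0.991146
After-tax real rate = 0.991146 − 1 → -0.0089.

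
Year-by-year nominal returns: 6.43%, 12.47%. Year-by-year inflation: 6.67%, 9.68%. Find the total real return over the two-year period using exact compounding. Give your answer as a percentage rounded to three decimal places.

2.313%

Nominal growth factor = 1.0643 × 1.1247 = 1.197018
Price-level growth factor = 1.0667 × 1.0968 = 1.169957
Real growth factor = 1.197018 / 1.169957 = 1.023130
Total real return = 1.023130 − 1 → 2.313%.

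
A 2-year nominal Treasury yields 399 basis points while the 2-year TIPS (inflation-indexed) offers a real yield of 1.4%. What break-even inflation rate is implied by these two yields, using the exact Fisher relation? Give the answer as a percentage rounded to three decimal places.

2.554%

(1 + π) = (1 + i)/(1 + r) = 1.03990 / 1.01400 = 1.025542
Break-even inflation = 1.025542 − 1 → 2.554%.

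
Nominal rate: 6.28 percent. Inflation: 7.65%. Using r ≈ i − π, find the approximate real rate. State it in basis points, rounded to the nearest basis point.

r ≈ i − π = 6.28% − 7.65% = -137 basis points.

-137 basis points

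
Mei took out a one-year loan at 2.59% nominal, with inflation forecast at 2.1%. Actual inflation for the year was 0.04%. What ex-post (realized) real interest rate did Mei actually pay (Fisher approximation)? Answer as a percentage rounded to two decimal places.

Ex-post: 2.59% − 0.04% = 2.550%
So the realized real rate is 2.55%.

2.55%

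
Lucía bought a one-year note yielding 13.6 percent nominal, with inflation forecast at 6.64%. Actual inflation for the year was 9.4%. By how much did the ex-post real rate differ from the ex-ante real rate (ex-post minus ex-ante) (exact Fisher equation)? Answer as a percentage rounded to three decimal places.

-2.688%

Ex-ante: (1 + 0.1360)/(1 + 0.0664) − 1 = 6.52663%
Ex-post: (1 + 0.1360)/(1 + 0.0940) − 1 = 3.83912%
Difference (ex-post − ex-ante) = -2.68751% → -2.688%.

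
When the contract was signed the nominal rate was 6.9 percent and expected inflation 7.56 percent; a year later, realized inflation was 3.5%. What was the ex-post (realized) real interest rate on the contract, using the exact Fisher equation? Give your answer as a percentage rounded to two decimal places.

3.29%

Ex-post: (1 + 0.0690)/(1 + 0.0350) − 1 = 3.28502%
So the realized real rate is 3.29%.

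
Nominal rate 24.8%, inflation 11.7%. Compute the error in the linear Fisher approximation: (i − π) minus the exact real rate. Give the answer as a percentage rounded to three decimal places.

1.372%

Approximate: r ≈ 24.800% − 11.700% = 13.1000%
Exact: (1 + 0.2480)/(1 + 0.1170) − 1 = 11.7278%
Error = 13.1000% − 11.7278% = 1.3722% → 1.372%.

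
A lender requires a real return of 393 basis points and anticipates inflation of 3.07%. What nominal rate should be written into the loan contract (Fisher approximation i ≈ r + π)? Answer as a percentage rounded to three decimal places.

7.000%

i ≈ r + π = 3.93% + 3.07% = 7.000%.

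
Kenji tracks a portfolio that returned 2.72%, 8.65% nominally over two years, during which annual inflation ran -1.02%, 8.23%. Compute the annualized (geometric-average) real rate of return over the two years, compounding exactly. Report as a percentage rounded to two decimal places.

2.07%

Compound the nominal returns: 1.0272 × 1.0865 = 1.11605280.
Compound inflation: 0.9898 × 1.0823 = 1.07126054.
Deflate: 1.11605280 / 1.07126054 = 1.04181267.
Annualized real rate = 1.04181267^(1/2) − 1 = 2.0692% → 2.07%.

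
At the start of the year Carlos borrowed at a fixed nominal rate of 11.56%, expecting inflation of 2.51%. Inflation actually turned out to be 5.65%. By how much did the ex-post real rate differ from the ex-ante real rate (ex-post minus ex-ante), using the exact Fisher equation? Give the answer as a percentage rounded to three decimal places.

Ex-ante: (1 + 0.1156)/(1 + 0.0251) − 1 = 8.82841%
Ex-post: (1 + 0.1156)/(1 + 0.0565) − 1 = 5.59394%
Difference (ex-post − ex-ante) = -3.23446% → -3.234%.

-3.234%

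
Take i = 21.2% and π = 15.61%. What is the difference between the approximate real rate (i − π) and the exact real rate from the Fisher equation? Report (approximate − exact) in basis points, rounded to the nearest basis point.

75 basis points

Approximate: r ≈ 21.200% − 15.610% = 5.5900%
Exact: (1 + 0.2120)/(1 + 0.1561) − 1 = 4.8352%
Error = 5.5900% − 4.8352% = 0.7548% → 75 basis points.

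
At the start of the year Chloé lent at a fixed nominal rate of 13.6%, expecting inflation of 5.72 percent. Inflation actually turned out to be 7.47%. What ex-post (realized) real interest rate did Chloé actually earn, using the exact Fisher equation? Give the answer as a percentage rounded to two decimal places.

Ex-post: (1 + 0.1360)/(1 + 0.0747) − 1 = 5.7039%
So the realized real rate is 5.70%.

5.70%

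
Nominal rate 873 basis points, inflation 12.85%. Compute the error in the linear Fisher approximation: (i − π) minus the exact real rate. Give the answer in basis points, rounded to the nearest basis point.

-47 basis points

Approximate: r ≈ 8.730% − 12.850% = -4.1200%
Exact: (1 + 0.0873)/(1 + 0.1285) − 1 = -3.6509%
Error = -4.1200% − (-3.6509%) = -0.4691% → -47 basis points.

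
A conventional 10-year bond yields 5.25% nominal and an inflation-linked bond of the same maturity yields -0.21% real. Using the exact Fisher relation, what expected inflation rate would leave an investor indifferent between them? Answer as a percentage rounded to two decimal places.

(1 + π) = (1 + i)/(1 + r) = 1.05250 / 0.99790 = 1.054715
Break-even inflation = 1.054715 − 1 → 5.47%.

5.47%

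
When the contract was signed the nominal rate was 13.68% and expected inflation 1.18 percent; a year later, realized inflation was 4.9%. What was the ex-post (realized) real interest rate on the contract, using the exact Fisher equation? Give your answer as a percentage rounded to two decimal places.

8.37%

Ex-post: (1 + 0.1368)/(1 + 0.0490) − 1 = 8.3699%
So the realized real rate is 8.37%.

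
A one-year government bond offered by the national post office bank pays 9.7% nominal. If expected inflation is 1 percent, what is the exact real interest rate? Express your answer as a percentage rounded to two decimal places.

8.61%

By the Fisher equation, 1 + r = (1 + i)/(1 + π).
1 + r = 1.09700 / 1.01000 = 1.086139
r = 1.086139 − 1 = 8.6139%, i.e. 8.61%.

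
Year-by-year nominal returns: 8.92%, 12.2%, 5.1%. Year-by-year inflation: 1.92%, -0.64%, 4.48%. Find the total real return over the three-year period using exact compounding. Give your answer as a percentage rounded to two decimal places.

Nominal growth factor = 1.0892 × 1.1220 × 1.0510 = 1.284409
Price-level growth factor = 1.0192 × 0.9936 × 1.0448 = 1.058045
Real growth factor = 1.284409 / 1.058045 = 1.213945
Total real return = 1.213945 − 1 → 21.39%.

21.39%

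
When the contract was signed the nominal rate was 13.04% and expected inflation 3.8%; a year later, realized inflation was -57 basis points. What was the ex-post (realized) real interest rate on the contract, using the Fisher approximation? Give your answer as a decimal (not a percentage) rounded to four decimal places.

0.1361

Ex-post: 13.04% − (-0.57%) = 13.610%
So the realized real rate is 0.1361.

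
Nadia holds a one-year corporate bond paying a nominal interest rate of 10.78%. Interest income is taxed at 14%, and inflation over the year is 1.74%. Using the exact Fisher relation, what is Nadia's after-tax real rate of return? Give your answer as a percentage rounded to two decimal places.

After-tax nominal return = 10.78% × (1 − 0.14) = 9.2708%.
1 + r = 1.092708 / 1.01740 = 1.074020
After-tax real rate = 1.074020 − 1 → 7.40%.

7.40%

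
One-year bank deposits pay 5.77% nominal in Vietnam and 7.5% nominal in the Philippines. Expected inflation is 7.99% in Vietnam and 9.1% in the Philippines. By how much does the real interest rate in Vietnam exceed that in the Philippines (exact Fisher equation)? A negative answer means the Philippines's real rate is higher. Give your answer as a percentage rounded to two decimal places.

Vietnam: (1 + 0.0577)/(1 + 0.0799) − 1 = -2.0557%
The Philippines: (1 + 0.0750)/(1 + 0.0910) − 1 = -1.4665%
Differential = -2.0557% − (-1.4665%) = -0.5892% → -0.59%.

-0.59%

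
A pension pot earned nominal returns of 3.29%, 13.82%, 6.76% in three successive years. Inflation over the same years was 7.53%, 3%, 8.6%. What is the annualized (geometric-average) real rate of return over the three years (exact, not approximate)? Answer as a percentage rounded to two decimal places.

Compound the nominal returns: 1.0329 × 1.1382 × 1.0676 = 1.25512050.
Compound inflation: 1.0753 × 1.0300 × 1.0860 = 1.20280907.
Deflate: 1.25512050 / 1.20280907 = 1.04349105.
Annualized real rate = 1.04349105^(1/3) − 1 = 1.4292% → 1.43%.

1.43%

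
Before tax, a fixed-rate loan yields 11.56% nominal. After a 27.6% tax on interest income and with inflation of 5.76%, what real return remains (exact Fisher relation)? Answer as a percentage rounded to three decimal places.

2.467%

After-tax nominal return = 11.56% × (1 − 0.276) = 8.36944%.
1 + r = 1.0836944 / 1.05760 = 1.024673
After-tax real rate = 1.024673 − 1 → 2.467%.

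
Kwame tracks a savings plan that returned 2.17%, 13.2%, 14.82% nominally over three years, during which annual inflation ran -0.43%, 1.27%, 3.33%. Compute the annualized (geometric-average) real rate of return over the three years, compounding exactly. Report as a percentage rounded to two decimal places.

8.42%

Compound the nominal returns: 1.0217 × 1.1320 × 1.1482 = 1.32796724.
Compound inflation: 0.9957 × 1.0127 × 1.0333 = 1.04192329.
Deflate: 1.32796724 / 1.04192329 = 1.27453456.
Annualized real rate = 1.27453456^(1/3) − 1 = 8.4219% → 8.42%.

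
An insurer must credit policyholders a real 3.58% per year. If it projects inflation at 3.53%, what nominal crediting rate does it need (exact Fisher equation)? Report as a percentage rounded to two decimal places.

(1 + i) = (1 + r)(1 + π) = 1.03580 × 1.03530 = 1.07236374
i = 1.07236374 − 1, so the required nominal rate is 7.24%.

7.24%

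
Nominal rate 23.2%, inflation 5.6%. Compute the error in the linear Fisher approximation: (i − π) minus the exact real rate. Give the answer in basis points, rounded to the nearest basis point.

93 basis points

Approximate: r ≈ 23.200% − 5.600% = 17.6000%
Exact: (1 + 0.2320)/(1 + 0.0560) − 1 = 16.6667%
Error = 17.6000% − 16.6667% = 0.9333% → 93 basis points.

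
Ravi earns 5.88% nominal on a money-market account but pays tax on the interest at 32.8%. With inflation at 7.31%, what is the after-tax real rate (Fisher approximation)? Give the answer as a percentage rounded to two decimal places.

After-tax nominal return = 5.88% × (1 − 0.328) = 3.95136%.
r ≈ 3.95136% − 7.31% → -3.36%.

-3.36%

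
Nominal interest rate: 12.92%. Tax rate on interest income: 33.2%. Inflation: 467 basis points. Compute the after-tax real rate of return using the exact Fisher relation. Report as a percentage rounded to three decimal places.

3.784%

After-tax nominal return = 12.92% × (1 − 0.332) = 8.63056%.
1 + r = 1.0863056 / 1.04670 = 1.037839
After-tax real rate = 1.037839 − 1 → 3.784%.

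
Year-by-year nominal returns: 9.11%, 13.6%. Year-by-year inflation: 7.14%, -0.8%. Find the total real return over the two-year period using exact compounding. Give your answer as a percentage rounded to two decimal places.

16.62%

Compound the nominal returns: 1.0911 × 1.1360 = 1.239490.
Compound inflation: 1.0714 × 0.9920 = 1.062829.
Deflate: 1.239490 / 1.062829 = 1.166218.
Total real return = 1.166218 − 1 → 16.62%.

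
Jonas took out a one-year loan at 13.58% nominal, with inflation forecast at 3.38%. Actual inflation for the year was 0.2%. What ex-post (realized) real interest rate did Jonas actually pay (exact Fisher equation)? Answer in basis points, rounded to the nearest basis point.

Ex-post: (1 + 0.1358)/(1 + 0.0020) − 1 = 13.3533%
So the realized real rate is 1335 basis points.

1335 basis points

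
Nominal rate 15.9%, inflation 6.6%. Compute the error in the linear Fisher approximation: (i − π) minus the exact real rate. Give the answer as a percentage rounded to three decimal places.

Approximate: r ≈ 15.900% − 6.600% = 9.3000%
Exact: (1 + 0.1590)/(1 + 0.0660) − 1 = 8.7242%
Error = 9.3000% − 8.7242% = 0.5758% → 0.576%.

0.576%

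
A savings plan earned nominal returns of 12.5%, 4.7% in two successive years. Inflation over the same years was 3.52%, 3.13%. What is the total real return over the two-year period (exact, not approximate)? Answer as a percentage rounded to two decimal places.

Compound the nominal returns: 1.1250 × 1.0470 = 1.177875.
Compound inflation: 1.0352 × 1.0313 = 1.067602.
Deflate: 1.177875 / 1.067602 = 1.103291.
Total real return = 1.103291 − 1 → 10.33%.

10.33%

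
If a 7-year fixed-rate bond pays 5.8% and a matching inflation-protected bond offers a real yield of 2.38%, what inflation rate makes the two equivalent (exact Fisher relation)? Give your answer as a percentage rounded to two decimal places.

3.34%

(1 + π) = (1 + i)/(1 + r) = 1.05800 / 1.02380 = 1.033405
Break-even inflation = 1.033405 − 1 → 3.34%.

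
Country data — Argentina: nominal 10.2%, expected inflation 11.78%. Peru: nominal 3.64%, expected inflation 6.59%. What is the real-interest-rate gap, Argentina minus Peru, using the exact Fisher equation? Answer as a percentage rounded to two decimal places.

1.35%

Argentina: (1 + 0.1020)/(1 + 0.1178) − 1 = -1.4135%
Peru: (1 + 0.0364)/(1 + 0.0659) − 1 = -2.7676%
Differential = -1.4135% − (-2.7676%) = 1.3541% → 1.35%.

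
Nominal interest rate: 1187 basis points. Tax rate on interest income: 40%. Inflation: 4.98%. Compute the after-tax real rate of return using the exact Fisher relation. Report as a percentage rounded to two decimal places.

2.04%

After-tax nominal return = 11.87% × (1 − 0.4) = 7.1220%.
1 + r = 1.07122 / 1.04980 = 1.020404
After-tax real rate = 1.020404 − 1 → 2.04%.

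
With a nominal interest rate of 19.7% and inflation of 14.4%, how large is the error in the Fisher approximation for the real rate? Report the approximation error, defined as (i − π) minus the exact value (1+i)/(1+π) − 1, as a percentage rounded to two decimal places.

Approximate: r ≈ 19.700% − 14.400% = 5.3000%
Exact: (1 + 0.1970)/(1 + 0.1440) − 1 = 4.6329%
Error = 5.3000% − 4.6329% = 0.6671% → 0.67%.

0.67%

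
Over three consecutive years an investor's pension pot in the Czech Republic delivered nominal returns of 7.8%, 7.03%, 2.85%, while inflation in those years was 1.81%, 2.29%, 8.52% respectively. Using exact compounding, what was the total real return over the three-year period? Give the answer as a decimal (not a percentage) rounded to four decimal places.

Compound the nominal returns: 1.0780 × 1.0703 × 1.0285 = 1.186666.
Compound inflation: 1.0181 × 1.0229 × 1.0852 = 1.130143.
Deflate: 1.186666 / 1.130143 = 1.050014.
Total real return = 1.050014 − 1 → 0.0500.

0.0500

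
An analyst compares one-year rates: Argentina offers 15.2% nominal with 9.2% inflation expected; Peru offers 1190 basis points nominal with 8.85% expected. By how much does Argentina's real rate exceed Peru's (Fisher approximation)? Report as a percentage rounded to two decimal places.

Argentina: 15.2% − 9.2% = 6.000%
Peru: 11.9% − 8.85% = 3.050%
Differential = 2.950% → 2.95%.

2.95%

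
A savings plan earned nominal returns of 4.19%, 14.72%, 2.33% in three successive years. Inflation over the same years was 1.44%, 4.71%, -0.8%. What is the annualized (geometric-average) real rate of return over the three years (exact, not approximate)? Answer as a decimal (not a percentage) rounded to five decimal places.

Nominal growth factor = 1.0419 × 1.1472 × 1.0233 = 1.22311742
Price-level growth factor = 1.0144 × 1.0471 × 0.9920 = 1.05368081
Real growth factor = 1.22311742 / 1.05368081 = 1.16080449
Annualized real rate = 1.16080449^(1/3) − 1 = 5.0960% → 0.05096.

0.05096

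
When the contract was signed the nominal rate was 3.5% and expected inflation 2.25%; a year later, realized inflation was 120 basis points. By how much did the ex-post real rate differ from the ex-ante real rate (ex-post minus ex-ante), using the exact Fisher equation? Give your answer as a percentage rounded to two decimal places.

1.05%

Ex-ante: (1 + 0.0350)/(1 + 0.0225) − 1 = 1.2225%
Ex-post: (1 + 0.0350)/(1 + 0.0120) − 1 = 2.2727%
Difference (ex-post − ex-ante) = 1.0502% → 1.05%.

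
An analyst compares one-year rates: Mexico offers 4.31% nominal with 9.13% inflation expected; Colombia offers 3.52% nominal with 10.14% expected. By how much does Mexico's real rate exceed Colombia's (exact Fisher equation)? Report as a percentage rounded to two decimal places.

1.59%

Mexico: (1 + 0.0431)/(1 + 0.0913) − 1 = -4.4168%
Colombia: (1 + 0.0352)/(1 + 0.1014) − 1 = -6.0105%
Differential = -4.4168% − (-6.0105%) = 1.5938% → 1.59%.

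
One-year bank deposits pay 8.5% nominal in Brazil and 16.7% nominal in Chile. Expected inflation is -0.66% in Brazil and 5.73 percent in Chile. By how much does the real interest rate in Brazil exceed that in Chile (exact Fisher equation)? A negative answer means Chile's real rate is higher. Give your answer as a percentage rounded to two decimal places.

-1.15%

Brazil: (1 + 0.0850)/(1 − 0.0066) − 1 = 9.2209%
Chile: (1 + 0.1670)/(1 + 0.0573) − 1 = 10.3755%
Differential = 9.2209% − 10.3755% = -1.1546% → -1.15%.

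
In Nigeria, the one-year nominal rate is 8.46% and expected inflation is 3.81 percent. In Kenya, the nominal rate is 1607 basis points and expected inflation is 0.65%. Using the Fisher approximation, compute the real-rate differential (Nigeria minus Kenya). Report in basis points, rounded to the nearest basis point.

Nigeria: 8.46% − 3.81% = 4.650%
Kenya: 16.07% − 0.65% = 15.420%
Differential = -10.770% → -1077 basis points.

-1077 basis points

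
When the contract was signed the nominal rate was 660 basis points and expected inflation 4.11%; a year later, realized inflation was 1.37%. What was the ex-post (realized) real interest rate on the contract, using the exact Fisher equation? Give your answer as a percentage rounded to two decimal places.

5.16%

Ex-post: (1 + 0.0660)/(1 + 0.0137) − 1 = 5.1593%
So the realized real rate is 5.16%.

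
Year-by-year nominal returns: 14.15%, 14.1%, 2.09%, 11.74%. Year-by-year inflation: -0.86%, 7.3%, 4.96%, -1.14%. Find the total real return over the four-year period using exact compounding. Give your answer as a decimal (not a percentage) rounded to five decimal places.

0.34605

Compound the nominal returns: 1.1415 × 1.1410 × 1.0209 × 1.1174 = 1.485776.
Compound inflation: 0.9914 × 1.0730 × 1.0496 × 0.9886 = 1.103807.
Deflate: 1.485776 / 1.103807 = 1.346047.
Total real return = 1.346047 − 1 → 0.34605.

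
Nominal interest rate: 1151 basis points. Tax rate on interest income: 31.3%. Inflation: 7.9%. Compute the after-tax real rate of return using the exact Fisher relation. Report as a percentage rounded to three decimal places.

After-tax nominal return = 11.51% × (1 − 0.313) = 7.90737%.
1 + r = 1.0790737 / 1.07900 = 1.000068
After-tax real rate = 1.000068 − 1 → 0.007%.

0.007%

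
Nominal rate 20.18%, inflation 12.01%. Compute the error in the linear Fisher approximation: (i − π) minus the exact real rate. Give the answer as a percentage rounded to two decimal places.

0.88%

Approximate: r ≈ 20.180% − 12.010% = 8.1700%
Exact: (1 + 0.2018)/(1 + 0.1201) − 1 = 7.2940%
Error = 8.1700% − 7.2940% = 0.8760% → 0.88%.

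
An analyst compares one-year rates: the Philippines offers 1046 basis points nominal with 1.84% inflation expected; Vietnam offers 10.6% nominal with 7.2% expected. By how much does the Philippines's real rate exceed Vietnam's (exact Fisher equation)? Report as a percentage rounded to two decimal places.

The Philippines: (1 + 0.1046)/(1 + 0.0184) − 1 = 8.4643%
Vietnam: (1 + 0.1060)/(1 + 0.0720) − 1 = 3.1716%
Differential = 8.4643% − 3.1716% = 5.2926% → 5.29%.

5.29%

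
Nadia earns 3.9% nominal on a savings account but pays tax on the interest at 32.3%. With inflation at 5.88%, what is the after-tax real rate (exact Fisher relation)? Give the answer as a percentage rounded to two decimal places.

-3.06%

After-tax nominal return = 3.9% × (1 − 0.323) = 2.6403%.
1 + r = 1.026403 / 1.05880 = 0.969402
After-tax real rate = 0.969402 − 1 → -3.06%.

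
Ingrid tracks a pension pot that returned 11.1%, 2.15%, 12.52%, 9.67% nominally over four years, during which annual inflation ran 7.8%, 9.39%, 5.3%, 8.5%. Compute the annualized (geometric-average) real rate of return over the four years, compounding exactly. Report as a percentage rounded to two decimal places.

0.97%

Compound the nominal returns: 1.1110 × 1.0215 × 1.1252 × 1.0967 = 1.40045770.
Compound inflation: 1.0780 × 1.0939 × 1.0530 × 1.0850 = 1.34726954.
Deflate: 1.40045770 / 1.34726954 = 1.03947848.
Annualized real rate = 1.03947848^(1/4) − 1 = 0.9727% → 0.97%.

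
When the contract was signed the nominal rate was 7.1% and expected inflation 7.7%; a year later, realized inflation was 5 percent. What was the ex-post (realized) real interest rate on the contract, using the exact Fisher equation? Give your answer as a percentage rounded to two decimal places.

Ex-post: (1 + 0.0710)/(1 + 0.0500) − 1 = 2.0000%
So the realized real rate is 2.00%.

2.00%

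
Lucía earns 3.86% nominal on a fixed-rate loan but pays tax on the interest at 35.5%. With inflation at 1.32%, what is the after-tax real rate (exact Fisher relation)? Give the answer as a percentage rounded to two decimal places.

1.15%

After-tax nominal return = 3.86% × (1 − 0.355) = 2.4897%.
1 + r = 1.024897 / 1.01320 = 1.011545
After-tax real rate = 1.011545 − 1 → 1.15%.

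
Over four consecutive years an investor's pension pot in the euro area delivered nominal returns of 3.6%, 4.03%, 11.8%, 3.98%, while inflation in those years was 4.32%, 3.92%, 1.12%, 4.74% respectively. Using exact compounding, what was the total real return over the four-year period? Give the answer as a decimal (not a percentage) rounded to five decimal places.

0.09117

Nominal growth factor = 1.0360 × 1.0403 × 1.1180 × 1.0398 = 1.252881
Price-level growth factor = 1.0432 × 1.0392 × 1.0112 × 1.0474 = 1.148197
Real growth factor = 1.252881 / 1.148197 = 1.091173
Total real return = 1.091173 − 1 → 0.09117.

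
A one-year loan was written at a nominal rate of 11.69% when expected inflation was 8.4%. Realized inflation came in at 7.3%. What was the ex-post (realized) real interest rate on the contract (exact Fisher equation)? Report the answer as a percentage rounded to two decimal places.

4.09%

Ex-post: (1 + 0.1169)/(1 + 0.0730) − 1 = 4.0913%
So the realized real rate is 4.09%.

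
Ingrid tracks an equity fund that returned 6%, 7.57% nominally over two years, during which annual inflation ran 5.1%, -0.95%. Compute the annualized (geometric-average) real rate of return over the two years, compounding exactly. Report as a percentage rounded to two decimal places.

4.66%

Compound the nominal returns: 1.0600 × 1.0757 = 1.14024200.
Compound inflation: 1.0510 × 0.9905 = 1.04101550.
Deflate: 1.14024200 / 1.04101550 = 1.09531702.
Annualized real rate = 1.09531702^(1/2) − 1 = 4.6574% → 4.66%.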